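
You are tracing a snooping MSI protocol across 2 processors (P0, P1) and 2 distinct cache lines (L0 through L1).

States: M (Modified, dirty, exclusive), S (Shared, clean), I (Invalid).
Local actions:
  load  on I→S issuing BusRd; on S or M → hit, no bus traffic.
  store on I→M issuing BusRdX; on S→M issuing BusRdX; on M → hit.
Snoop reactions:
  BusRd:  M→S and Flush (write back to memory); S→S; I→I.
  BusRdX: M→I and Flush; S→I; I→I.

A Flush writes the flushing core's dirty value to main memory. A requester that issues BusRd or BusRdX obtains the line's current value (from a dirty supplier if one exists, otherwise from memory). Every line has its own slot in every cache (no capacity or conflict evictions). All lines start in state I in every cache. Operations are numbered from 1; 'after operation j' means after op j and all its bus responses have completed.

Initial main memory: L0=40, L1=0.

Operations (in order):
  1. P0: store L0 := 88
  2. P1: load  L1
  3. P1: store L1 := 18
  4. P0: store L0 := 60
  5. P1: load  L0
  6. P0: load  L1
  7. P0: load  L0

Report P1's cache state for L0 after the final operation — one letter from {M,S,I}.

step 1: P0: store L0 := 88  ⟶  MI  (L0)  txn=BusRdX  M[L0]=40
step 2: P1: load  L1  ⟶  IS  (L1)  txn=BusRd  M[L1]=0
step 3: P1: store L1 := 18  ⟶  IM  (L1)  txn=BusRdX  M[L1]=0
step 4: P0: store L0 := 60  ⟶  MI  (L0)  txn=∅  M[L0]=40
step 5: P1: load  L0  ⟶  SS  (L0)  txn=BusRd+Flush  M[L0]=60
step 6: P0: load  L1  ⟶  SS  (L1)  txn=BusRd+Flush  M[L1]=18
step 7: P0: load  L0  ⟶  SS  (L0)  txn=∅  M[L0]=60

state = S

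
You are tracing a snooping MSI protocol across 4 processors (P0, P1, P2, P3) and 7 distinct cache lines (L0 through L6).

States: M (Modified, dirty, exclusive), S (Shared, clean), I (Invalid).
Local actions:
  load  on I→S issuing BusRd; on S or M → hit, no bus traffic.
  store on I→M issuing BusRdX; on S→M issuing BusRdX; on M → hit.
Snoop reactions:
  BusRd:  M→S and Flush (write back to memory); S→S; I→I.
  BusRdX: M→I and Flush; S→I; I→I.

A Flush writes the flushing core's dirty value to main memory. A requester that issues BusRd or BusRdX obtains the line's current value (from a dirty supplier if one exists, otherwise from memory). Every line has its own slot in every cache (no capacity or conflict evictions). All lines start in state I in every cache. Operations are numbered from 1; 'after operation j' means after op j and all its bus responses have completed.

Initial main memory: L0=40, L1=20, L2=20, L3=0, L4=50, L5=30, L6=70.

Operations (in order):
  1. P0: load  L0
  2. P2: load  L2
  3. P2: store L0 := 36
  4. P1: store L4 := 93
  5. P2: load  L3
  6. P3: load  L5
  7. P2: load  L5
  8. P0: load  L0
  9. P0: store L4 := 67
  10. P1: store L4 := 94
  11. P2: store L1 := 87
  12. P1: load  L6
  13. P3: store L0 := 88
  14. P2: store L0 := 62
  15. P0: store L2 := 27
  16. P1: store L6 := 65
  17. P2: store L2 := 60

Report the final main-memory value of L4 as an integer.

1. P0: load  L0  bus=[BusRd]  L0: P0=S P1=I P2=I P3=I  mem[L0]=40
2. P2: load  L2  bus=[BusRd]  L2: P0=I P1=I P2=S P3=I  mem[L2]=20
3. P2: store L0 := 36  bus=[BusRdX]  L0: P0=I P1=I P2=M P3=I  mem[L0]=40
4. P1: store L4 := 93  bus=[BusRdX]  L4: P0=I P1=M P2=I P3=I  mem[L4]=50
5. P2: load  L3  bus=[BusRd]  L3: P0=I P1=I P2=S P3=I  mem[L3]=0
6. P3: load  L5  bus=[BusRd]  L5: P0=I P1=I P2=I P3=S  mem[L5]=30
7. P2: load  L5  bus=[BusRd]  L5: P0=I P1=I P2=S P3=S  mem[L5]=30
8. P0: load  L0  bus=[BusRd,Flush]  L0: P0=S P1=I P2=S P3=I  mem[L0]=36
9. P0: store L4 := 67  bus=[BusRdX,Flush]  L4: P0=M P1=I P2=I P3=I  mem[L4]=93
10. P1: store L4 := 94  bus=[BusRdX,Flush]  L4: P0=I P1=M P2=I P3=I  mem[L4]=67
11. P2: store L1 := 87  bus=[BusRdX]  L1: P0=I P1=I P2=M P3=I  mem[L1]=20
12. P1: load  L6  bus=[BusRd]  L6: P0=I P1=S P2=I P3=I  mem[L6]=70
13. P3: store L0 := 88  bus=[BusRdX]  L0: P0=I P1=I P2=I P3=M  mem[L0]=36
14. P2: store L0 := 62  bus=[BusRdX,Flush]  L0: P0=I P1=I P2=M P3=I  mem[L0]=88
15. P0: store L2 := 27  bus=[BusRdX]  L2: P0=M P1=I P2=I P3=I  mem[L2]=20
16. P1: store L6 := 65  bus=[BusRdX]  L6: P0=I P1=M P2=I P3=I  mem[L6]=70
17. P2: store L2 := 60  bus=[BusRdX,Flush]  L2: P0=I P1=I P2=M P3=I  mem[L2]=27

memory[L4] = 67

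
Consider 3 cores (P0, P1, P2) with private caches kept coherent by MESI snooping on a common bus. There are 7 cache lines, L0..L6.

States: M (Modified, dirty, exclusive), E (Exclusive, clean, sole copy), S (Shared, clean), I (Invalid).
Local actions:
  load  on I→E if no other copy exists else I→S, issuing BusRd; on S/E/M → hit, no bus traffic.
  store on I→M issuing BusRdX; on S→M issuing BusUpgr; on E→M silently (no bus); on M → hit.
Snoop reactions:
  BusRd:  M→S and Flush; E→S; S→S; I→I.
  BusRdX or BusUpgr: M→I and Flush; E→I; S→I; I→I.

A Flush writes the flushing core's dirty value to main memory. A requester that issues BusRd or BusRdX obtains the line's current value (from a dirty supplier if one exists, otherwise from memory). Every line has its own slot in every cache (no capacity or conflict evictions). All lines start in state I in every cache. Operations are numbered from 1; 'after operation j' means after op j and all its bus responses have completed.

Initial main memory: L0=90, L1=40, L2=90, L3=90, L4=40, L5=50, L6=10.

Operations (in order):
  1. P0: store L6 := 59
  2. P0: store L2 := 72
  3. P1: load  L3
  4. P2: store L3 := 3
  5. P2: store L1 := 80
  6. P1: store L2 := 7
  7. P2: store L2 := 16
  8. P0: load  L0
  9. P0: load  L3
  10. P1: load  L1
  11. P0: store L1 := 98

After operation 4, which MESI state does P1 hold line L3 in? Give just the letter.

1. P0: store L6 := 59  bus=[BusRdX]  L6: P0=M P1=I P2=I  mem[L6]=10
2. P0: store L2 := 72  bus=[BusRdX]  L2: P0=M P1=I P2=I  mem[L2]=90
3. P1: load  L3  bus=[BusRd]  L3: P0=I P1=E P2=I  mem[L3]=90
4. P2: store L3 := 3  bus=[BusRdX]  L3: P0=I P1=I P2=M  mem[L3]=90
5. P2: store L1 := 80  bus=[BusRdX]  L1: P0=I P1=I P2=M  mem[L1]=40
6. P1: store L2 := 7  bus=[BusRdX,Flush]  L2: P0=I P1=M P2=I  mem[L2]=72
7. P2: store L2 := 16  bus=[BusRdX,Flush]  L2: P0=I P1=I P2=M  mem[L2]=7
8. P0: load  L0  bus=[BusRd]  L0: P0=E P1=I P2=I  mem[L0]=90
9. P0: load  L3  bus=[BusRd,Flush]  L3: P0=S P1=I P2=S  mem[L3]=3
10. P1: load  L1  bus=[BusRd,Flush]  L1: P0=I P1=S P2=S  mem[L1]=80
11. P0: store L1 := 98  bus=[BusRdX]  L1: P0=M P1=I P2=I  mem[L1]=80

state = I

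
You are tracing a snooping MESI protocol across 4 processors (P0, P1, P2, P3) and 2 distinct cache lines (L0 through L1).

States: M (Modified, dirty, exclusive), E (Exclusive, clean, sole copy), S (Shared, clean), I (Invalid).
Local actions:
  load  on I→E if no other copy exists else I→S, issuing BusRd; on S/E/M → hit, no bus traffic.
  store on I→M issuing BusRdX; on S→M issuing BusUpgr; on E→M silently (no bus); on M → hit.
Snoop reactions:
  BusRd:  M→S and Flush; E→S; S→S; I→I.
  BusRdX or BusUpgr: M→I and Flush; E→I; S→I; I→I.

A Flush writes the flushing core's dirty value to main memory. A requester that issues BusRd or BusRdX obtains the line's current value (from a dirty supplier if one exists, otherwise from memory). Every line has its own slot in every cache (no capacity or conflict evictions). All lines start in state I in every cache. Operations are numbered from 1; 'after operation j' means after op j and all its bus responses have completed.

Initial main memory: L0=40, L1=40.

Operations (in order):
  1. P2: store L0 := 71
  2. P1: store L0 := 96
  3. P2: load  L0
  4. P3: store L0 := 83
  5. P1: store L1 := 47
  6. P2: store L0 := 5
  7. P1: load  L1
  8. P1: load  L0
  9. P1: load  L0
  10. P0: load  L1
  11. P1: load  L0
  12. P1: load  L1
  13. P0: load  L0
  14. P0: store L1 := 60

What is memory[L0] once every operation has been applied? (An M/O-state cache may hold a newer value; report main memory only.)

memory[L0] = 5

step 1: P2: store L0 := 71  ⟶  IIMI  (L0)  txn=BusRdX  M[L0]=40
step 2: P1: store L0 := 96  ⟶  IMII  (L0)  txn=BusRdX+Flush  M[L0]=71
step 3: P2: load  L0  ⟶  ISSI  (L0)  txn=BusRd+Flush  M[L0]=96
step 4: P3: store L0 := 83  ⟶  IIIM  (L0)  txn=BusRdX  M[L0]=96
step 5: P1: store L1 := 47  ⟶  IMII  (L1)  txn=BusRdX  M[L1]=40
step 6: P2: store L0 := 5  ⟶  IIMI  (L0)  txn=BusRdX+Flush  M[L0]=83
step 7: P1: load  L1  ⟶  IMII  (L1)  txn=∅  M[L1]=40
step 8: P1: load  L0  ⟶  ISSI  (L0)  txn=BusRd+Flush  M[L0]=5
step 9: P1: load  L0  ⟶  ISSI  (L0)  txn=∅  M[L0]=5
step 10: P0: load  L1  ⟶  SSII  (L1)  txn=BusRd+Flush  M[L1]=47
step 11: P1: load  L0  ⟶  ISSI  (L0)  txn=∅  M[L0]=5
step 12: P1: load  L1  ⟶  SSII  (L1)  txn=∅  M[L1]=47
step 13: P0: load  L0  ⟶  SSSI  (L0)  txn=BusRd  M[L0]=5
step 14: P0: store L1 := 60  ⟶  MIII  (L1)  txn=BusUpgr  M[L1]=47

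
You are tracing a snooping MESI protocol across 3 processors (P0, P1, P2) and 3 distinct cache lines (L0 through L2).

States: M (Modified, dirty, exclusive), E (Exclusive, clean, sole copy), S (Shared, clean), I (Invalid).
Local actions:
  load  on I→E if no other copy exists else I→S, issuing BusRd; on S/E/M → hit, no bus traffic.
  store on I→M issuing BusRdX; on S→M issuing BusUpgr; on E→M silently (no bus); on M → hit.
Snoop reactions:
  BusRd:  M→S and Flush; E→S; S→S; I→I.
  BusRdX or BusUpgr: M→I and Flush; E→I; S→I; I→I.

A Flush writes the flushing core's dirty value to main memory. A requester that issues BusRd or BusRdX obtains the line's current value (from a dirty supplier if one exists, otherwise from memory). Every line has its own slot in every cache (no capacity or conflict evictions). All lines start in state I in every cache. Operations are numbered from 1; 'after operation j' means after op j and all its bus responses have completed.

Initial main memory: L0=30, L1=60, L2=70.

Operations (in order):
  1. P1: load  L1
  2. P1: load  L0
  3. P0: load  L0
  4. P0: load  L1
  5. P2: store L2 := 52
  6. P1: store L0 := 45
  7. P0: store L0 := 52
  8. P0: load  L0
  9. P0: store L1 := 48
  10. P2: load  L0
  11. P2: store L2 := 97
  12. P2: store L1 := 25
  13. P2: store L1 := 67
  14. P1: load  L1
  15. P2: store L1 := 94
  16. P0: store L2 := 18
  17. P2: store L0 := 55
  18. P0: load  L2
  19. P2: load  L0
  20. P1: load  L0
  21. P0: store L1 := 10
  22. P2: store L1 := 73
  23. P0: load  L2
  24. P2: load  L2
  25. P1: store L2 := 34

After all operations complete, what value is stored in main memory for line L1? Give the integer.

memory[L1] = 10

  op1 P1: load  L1 → I/E/I on L1; bus BusRd; mem=60
  op2 P1: load  L0 → I/E/I on L0; bus BusRd; mem=30
  op3 P0: load  L0 → S/S/I on L0; bus BusRd; mem=30
  op4 P0: load  L1 → S/S/I on L1; bus BusRd; mem=60
  op5 P2: store L2 := 52 → I/I/M on L2; bus BusRdX; mem=70
  op6 P1: store L0 := 45 → I/M/I on L0; bus BusUpgr; mem=30
  op7 P0: store L0 := 52 → M/I/I on L0; bus BusRdX Flush; mem=45
  op8 P0: load  L0 → M/I/I on L0; bus (none); mem=45
  op9 P0: store L1 := 48 → M/I/I on L1; bus BusUpgr; mem=60
  op10 P2: load  L0 → S/I/S on L0; bus BusRd Flush; mem=52
  op11 P2: store L2 := 97 → I/I/M on L2; bus (none); mem=70
  op12 P2: store L1 := 25 → I/I/M on L1; bus BusRdX Flush; mem=48
  op13 P2: store L1 := 67 → I/I/M on L1; bus (none); mem=48
  op14 P1: load  L1 → I/S/S on L1; bus BusRd Flush; mem=67
  op15 P2: store L1 := 94 → I/I/M on L1; bus BusUpgr; mem=67
  op16 P0: store L2 := 18 → M/I/I on L2; bus BusRdX Flush; mem=97
  op17 P2: store L0 := 55 → I/I/M on L0; bus BusUpgr; mem=52
  op18 P0: load  L2 → M/I/I on L2; bus (none); mem=97
  op19 P2: load  L0 → I/I/M on L0; bus (none); mem=52
  op20 P1: load  L0 → I/S/S on L0; bus BusRd Flush; mem=55
  op21 P0: store L1 := 10 → M/I/I on L1; bus BusRdX Flush; mem=94
  op22 P2: store L1 := 73 → I/I/M on L1; bus BusRdX Flush; mem=10
  op23 P0: load  L2 → M/I/I on L2; bus (none); mem=97
  op24 P2: load  L2 → S/I/S on L2; bus BusRd Flush; mem=18
  op25 P1: store L2 := 34 → I/M/I on L2; bus BusRdX; mem=18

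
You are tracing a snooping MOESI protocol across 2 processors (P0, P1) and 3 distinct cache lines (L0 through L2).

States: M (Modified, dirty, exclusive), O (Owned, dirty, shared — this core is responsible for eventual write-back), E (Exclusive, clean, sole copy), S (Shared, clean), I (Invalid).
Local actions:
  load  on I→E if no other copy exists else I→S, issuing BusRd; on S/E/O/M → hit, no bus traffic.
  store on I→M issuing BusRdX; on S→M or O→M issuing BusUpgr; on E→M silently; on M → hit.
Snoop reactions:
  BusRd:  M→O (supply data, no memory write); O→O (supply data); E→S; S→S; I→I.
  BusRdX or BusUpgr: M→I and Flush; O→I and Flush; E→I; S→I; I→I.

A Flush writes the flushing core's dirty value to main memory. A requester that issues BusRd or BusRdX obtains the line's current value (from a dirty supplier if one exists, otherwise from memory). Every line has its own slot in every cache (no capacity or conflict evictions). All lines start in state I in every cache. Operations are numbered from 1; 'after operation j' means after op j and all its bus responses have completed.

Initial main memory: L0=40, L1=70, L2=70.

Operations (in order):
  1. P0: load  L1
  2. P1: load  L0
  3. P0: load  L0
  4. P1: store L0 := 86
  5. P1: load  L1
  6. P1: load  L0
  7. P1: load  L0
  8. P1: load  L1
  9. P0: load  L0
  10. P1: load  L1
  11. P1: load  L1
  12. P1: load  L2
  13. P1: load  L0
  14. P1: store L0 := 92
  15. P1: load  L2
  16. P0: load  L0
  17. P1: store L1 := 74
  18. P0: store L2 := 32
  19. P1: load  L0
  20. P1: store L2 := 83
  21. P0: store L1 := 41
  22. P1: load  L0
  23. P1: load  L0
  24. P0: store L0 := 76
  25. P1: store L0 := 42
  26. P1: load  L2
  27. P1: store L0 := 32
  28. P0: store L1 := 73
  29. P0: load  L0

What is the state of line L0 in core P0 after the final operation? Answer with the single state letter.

state = S

1. P0: load  L1  bus=[BusRd]  L1: P0=E P1=I  mem[L1]=70
2. P1: load  L0  bus=[BusRd]  L0: P0=I P1=E  mem[L0]=40
3. P0: load  L0  bus=[BusRd]  L0: P0=S P1=S  mem[L0]=40
4. P1: store L0 := 86  bus=[BusUpgr]  L0: P0=I P1=M  mem[L0]=40
5. P1: load  L1  bus=[BusRd]  L1: P0=S P1=S  mem[L1]=70
6. P1: load  L0  bus=[-]  L0: P0=I P1=M  mem[L0]=40
7. P1: load  L0  bus=[-]  L0: P0=I P1=M  mem[L0]=40
8. P1: load  L1  bus=[-]  L1: P0=S P1=S  mem[L1]=70
9. P0: load  L0  bus=[BusRd]  L0: P0=S P1=O  mem[L0]=40
10. P1: load  L1  bus=[-]  L1: P0=S P1=S  mem[L1]=70
11. P1: load  L1  bus=[-]  L1: P0=S P1=S  mem[L1]=70
12. P1: load  L2  bus=[BusRd]  L2: P0=I P1=E  mem[L2]=70
13. P1: load  L0  bus=[-]  L0: P0=S P1=O  mem[L0]=40
14. P1: store L0 := 92  bus=[BusUpgr]  L0: P0=I P1=M  mem[L0]=40
15. P1: load  L2  bus=[-]  L2: P0=I P1=E  mem[L2]=70
16. P0: load  L0  bus=[BusRd]  L0: P0=S P1=O  mem[L0]=40
17. P1: store L1 := 74  bus=[BusUpgr]  L1: P0=I P1=M  mem[L1]=70
18. P0: store L2 := 32  bus=[BusRdX]  L2: P0=M P1=I  mem[L2]=70
19. P1: load  L0  bus=[-]  L0: P0=S P1=O  mem[L0]=40
20. P1: store L2 := 83  bus=[BusRdX,Flush]  L2: P0=I P1=M  mem[L2]=32
21. P0: store L1 := 41  bus=[BusRdX,Flush]  L1: P0=M P1=I  mem[L1]=74
22. P1: load  L0  bus=[-]  L0: P0=S P1=O  mem[L0]=40
23. P1: load  L0  bus=[-]  L0: P0=S P1=O  mem[L0]=40
24. P0: store L0 := 76  bus=[BusUpgr,Flush]  L0: P0=M P1=I  mem[L0]=92
25. P1: store L0 := 42  bus=[BusRdX,Flush]  L0: P0=I P1=M  mem[L0]=76
26. P1: load  L2  bus=[-]  L2: P0=I P1=M  mem[L2]=32
27. P1: store L0 := 32  bus=[-]  L0: P0=I P1=M  mem[L0]=76
28. P0: store L1 := 73  bus=[-]  L1: P0=M P1=I  mem[L1]=74
29. P0: load  L0  bus=[BusRd]  L0: P0=S P1=O  mem[L0]=76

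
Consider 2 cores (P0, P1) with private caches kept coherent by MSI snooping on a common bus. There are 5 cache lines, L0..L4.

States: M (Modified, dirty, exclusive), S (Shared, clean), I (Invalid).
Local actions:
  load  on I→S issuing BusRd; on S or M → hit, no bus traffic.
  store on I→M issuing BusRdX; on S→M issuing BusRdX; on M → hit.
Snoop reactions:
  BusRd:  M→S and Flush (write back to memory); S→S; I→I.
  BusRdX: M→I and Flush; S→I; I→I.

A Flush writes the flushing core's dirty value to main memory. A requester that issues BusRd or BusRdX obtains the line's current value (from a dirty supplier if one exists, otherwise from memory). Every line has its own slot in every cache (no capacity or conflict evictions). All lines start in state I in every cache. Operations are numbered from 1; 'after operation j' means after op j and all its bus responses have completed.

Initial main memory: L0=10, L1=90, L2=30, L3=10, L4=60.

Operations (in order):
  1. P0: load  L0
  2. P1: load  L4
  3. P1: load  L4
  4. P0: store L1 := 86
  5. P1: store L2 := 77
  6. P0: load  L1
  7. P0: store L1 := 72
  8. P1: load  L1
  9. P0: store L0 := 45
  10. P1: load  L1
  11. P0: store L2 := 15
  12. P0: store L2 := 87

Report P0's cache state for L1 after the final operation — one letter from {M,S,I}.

state = S

1. P0: load  L0  bus=[BusRd]  L0: P0=S P1=I  mem[L0]=10
2. P1: load  L4  bus=[BusRd]  L4: P0=I P1=S  mem[L4]=60
3. P1: load  L4  bus=[-]  L4: P0=I P1=S  mem[L4]=60
4. P0: store L1 := 86  bus=[BusRdX]  L1: P0=M P1=I  mem[L1]=90
5. P1: store L2 := 77  bus=[BusRdX]  L2: P0=I P1=M  mem[L2]=30
6. P0: load  L1  bus=[-]  L1: P0=M P1=I  mem[L1]=90
7. P0: store L1 := 72  bus=[-]  L1: P0=M P1=I  mem[L1]=90
8. P1: load  L1  bus=[BusRd,Flush]  L1: P0=S P1=S  mem[L1]=72
9. P0: store L0 := 45  bus=[BusRdX]  L0: P0=M P1=I  mem[L0]=10
10. P1: load  L1  bus=[-]  L1: P0=S P1=S  mem[L1]=72
11. P0: store L2 := 15  bus=[BusRdX,Flush]  L2: P0=M P1=I  mem[L2]=77
12. P0: store L2 := 87  bus=[-]  L2: P0=M P1=I  mem[L2]=77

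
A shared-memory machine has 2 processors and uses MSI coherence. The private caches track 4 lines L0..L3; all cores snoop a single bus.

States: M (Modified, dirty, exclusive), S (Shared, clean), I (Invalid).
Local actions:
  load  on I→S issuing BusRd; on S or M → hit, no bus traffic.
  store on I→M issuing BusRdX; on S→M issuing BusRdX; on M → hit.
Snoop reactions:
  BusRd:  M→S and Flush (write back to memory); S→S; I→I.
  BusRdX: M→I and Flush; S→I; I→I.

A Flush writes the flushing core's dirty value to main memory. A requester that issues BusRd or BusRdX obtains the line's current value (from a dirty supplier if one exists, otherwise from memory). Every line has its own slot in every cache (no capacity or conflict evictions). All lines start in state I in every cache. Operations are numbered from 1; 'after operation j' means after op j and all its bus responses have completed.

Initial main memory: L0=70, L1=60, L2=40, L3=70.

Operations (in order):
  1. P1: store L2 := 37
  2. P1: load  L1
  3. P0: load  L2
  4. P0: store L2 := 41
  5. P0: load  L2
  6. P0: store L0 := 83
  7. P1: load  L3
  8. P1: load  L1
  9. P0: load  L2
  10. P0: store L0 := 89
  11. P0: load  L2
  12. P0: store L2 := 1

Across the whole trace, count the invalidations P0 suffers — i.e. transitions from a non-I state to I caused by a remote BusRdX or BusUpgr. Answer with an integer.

  op1 P1: store L2 := 37 → I/M on L2; bus BusRdX; mem=40
  op2 P1: load  L1 → I/S on L1; bus BusRd; mem=60
  op3 P0: load  L2 → S/S on L2; bus BusRd Flush; mem=37
  op4 P0: store L2 := 41 → M/I on L2; bus BusRdX; mem=37
  op5 P0: load  L2 → M/I on L2; bus (none); mem=37
  op6 P0: store L0 := 83 → M/I on L0; bus BusRdX; mem=70
  op7 P1: load  L3 → I/S on L3; bus BusRd; mem=70
  op8 P1: load  L1 → I/S on L1; bus (none); mem=60
  op9 P0: load  L2 → M/I on L2; bus (none); mem=37
  op10 P0: store L0 := 89 → M/I on L0; bus (none); mem=70
  op11 P0: load  L2 → M/I on L2; bus (none); mem=37
  op12 P0: store L2 := 1 → M/I on L2; bus (none); mem=37

invalidations = 0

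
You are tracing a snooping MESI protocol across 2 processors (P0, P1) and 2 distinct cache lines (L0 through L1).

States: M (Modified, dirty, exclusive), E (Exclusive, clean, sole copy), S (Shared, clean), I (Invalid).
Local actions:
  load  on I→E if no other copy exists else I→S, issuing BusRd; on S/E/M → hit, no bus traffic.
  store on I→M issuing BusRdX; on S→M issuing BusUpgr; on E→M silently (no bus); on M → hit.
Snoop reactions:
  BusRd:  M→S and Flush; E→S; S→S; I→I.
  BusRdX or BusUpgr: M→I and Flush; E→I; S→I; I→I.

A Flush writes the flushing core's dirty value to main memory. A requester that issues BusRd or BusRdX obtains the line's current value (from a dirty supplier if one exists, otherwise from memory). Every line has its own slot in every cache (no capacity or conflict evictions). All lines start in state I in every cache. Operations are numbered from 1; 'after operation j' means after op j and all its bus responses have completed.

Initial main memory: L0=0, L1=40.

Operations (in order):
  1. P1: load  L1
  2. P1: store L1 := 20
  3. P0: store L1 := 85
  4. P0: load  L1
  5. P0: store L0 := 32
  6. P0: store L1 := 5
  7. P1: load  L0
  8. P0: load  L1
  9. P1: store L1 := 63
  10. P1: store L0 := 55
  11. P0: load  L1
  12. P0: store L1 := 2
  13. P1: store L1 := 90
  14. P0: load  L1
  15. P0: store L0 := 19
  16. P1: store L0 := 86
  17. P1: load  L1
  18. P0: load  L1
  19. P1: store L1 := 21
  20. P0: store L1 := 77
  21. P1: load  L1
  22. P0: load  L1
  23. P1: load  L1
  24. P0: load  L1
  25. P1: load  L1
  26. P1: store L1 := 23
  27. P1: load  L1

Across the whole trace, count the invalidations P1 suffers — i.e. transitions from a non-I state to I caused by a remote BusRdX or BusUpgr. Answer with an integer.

1. P1: load  L1  bus=[BusRd]  L1: P0=I P1=E  mem[L1]=40
2. P1: store L1 := 20  bus=[-]  L1: P0=I P1=M  mem[L1]=40
3. P0: store L1 := 85  bus=[BusRdX,Flush]  L1: P0=M P1=I  mem[L1]=20
4. P0: load  L1  bus=[-]  L1: P0=M P1=I  mem[L1]=20
5. P0: store L0 := 32  bus=[BusRdX]  L0: P0=M P1=I  mem[L0]=0
6. P0: store L1 := 5  bus=[-]  L1: P0=M P1=I  mem[L1]=20
7. P1: load  L0  bus=[BusRd,Flush]  L0: P0=S P1=S  mem[L0]=32
8. P0: load  L1  bus=[-]  L1: P0=M P1=I  mem[L1]=20
9. P1: store L1 := 63  bus=[BusRdX,Flush]  L1: P0=I P1=M  mem[L1]=5
10. P1: store L0 := 55  bus=[BusUpgr]  L0: P0=I P1=M  mem[L0]=32
11. P0: load  L1  bus=[BusRd,Flush]  L1: P0=S P1=S  mem[L1]=63
12. P0: store L1 := 2  bus=[BusUpgr]  L1: P0=M P1=I  mem[L1]=63
13. P1: store L1 := 90  bus=[BusRdX,Flush]  L1: P0=I P1=M  mem[L1]=2
14. P0: load  L1  bus=[BusRd,Flush]  L1: P0=S P1=S  mem[L1]=90
15. P0: store L0 := 19  bus=[BusRdX,Flush]  L0: P0=M P1=I  mem[L0]=55
16. P1: store L0 := 86  bus=[BusRdX,Flush]  L0: P0=I P1=M  mem[L0]=19
17. P1: load  L1  bus=[-]  L1: P0=S P1=S  mem[L1]=90
18. P0: load  L1  bus=[-]  L1: P0=S P1=S  mem[L1]=90
19. P1: store L1 := 21  bus=[BusUpgr]  L1: P0=I P1=M  mem[L1]=90
20. P0: store L1 := 77  bus=[BusRdX,Flush]  L1: P0=M P1=I  mem[L1]=21
21. P1: load  L1  bus=[BusRd,Flush]  L1: P0=S P1=S  mem[L1]=77
22. P0: load  L1  bus=[-]  L1: P0=S P1=S  mem[L1]=77
23. P1: load  L1  bus=[-]  L1: P0=S P1=S  mem[L1]=77
24. P0: load  L1  bus=[-]  L1: P0=S P1=S  mem[L1]=77
25. P1: load  L1  bus=[-]  L1: P0=S P1=S  mem[L1]=77
26. P1: store L1 := 23  bus=[BusUpgr]  L1: P0=I P1=M  mem[L1]=77
27. P1: load  L1  bus=[-]  L1: P0=I P1=M  mem[L1]=77

invalidations = 4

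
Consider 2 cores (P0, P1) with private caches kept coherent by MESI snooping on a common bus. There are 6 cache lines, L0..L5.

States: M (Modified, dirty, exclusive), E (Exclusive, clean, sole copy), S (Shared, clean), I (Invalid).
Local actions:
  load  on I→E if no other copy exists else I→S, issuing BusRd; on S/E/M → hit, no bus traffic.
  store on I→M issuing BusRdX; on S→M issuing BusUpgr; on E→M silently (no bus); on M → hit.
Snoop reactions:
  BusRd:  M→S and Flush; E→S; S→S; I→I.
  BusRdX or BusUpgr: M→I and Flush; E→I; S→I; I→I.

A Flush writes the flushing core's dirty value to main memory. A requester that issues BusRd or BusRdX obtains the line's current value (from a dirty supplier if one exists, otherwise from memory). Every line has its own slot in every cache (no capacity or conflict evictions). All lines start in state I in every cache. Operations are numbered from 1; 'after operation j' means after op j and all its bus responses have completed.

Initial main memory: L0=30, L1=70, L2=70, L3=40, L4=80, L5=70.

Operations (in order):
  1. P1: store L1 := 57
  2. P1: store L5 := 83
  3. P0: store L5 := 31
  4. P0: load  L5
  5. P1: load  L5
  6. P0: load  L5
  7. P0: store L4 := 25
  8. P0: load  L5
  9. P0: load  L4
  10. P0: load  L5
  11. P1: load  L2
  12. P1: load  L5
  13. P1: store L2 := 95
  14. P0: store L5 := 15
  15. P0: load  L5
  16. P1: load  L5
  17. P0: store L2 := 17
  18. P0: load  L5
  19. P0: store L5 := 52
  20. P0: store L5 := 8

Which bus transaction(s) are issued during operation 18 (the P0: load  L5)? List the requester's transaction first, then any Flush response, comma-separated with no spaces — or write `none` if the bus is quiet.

bus = none

step 1: P1: store L1 := 57  ⟶  IM  (L1)  txn=BusRdX  M[L1]=70
step 2: P1: store L5 := 83  ⟶  IM  (L5)  txn=BusRdX  M[L5]=70
step 3: P0: store L5 := 31  ⟶  MI  (L5)  txn=BusRdX+Flush  M[L5]=83
step 4: P0: load  L5  ⟶  MI  (L5)  txn=∅  M[L5]=83
step 5: P1: load  L5  ⟶  SS  (L5)  txn=BusRd+Flush  M[L5]=31
step 6: P0: load  L5  ⟶  SS  (L5)  txn=∅  M[L5]=31
step 7: P0: store L4 := 25  ⟶  MI  (L4)  txn=BusRdX  M[L4]=80
step 8: P0: load  L5  ⟶  SS  (L5)  txn=∅  M[L5]=31
step 9: P0: load  L4  ⟶  MI  (L4)  txn=∅  M[L4]=80
step 10: P0: load  L5  ⟶  SS  (L5)  txn=∅  M[L5]=31
step 11: P1: load  L2  ⟶  IE  (L2)  txn=BusRd  M[L2]=70
step 12: P1: load  L5  ⟶  SS  (L5)  txn=∅  M[L5]=31
step 13: P1: store L2 := 95  ⟶  IM  (L2)  txn=∅  M[L2]=70
step 14: P0: store L5 := 15  ⟶  MI  (L5)  txn=BusUpgr  M[L5]=31
step 15: P0: load  L5  ⟶  MI  (L5)  txn=∅  M[L5]=31
step 16: P1: load  L5  ⟶  SS  (L5)  txn=BusRd+Flush  M[L5]=15
step 17: P0: store L2 := 17  ⟶  MI  (L2)  txn=BusRdX+Flush  M[L2]=95
step 18: P0: load  L5  ⟶  SS  (L5)  txn=∅  M[L5]=15
step 19: P0: store L5 := 52  ⟶  MI  (L5)  txn=BusUpgr  M[L5]=15
step 20: P0: store L5 := 8  ⟶  MI  (L5)  txn=∅  M[L5]=15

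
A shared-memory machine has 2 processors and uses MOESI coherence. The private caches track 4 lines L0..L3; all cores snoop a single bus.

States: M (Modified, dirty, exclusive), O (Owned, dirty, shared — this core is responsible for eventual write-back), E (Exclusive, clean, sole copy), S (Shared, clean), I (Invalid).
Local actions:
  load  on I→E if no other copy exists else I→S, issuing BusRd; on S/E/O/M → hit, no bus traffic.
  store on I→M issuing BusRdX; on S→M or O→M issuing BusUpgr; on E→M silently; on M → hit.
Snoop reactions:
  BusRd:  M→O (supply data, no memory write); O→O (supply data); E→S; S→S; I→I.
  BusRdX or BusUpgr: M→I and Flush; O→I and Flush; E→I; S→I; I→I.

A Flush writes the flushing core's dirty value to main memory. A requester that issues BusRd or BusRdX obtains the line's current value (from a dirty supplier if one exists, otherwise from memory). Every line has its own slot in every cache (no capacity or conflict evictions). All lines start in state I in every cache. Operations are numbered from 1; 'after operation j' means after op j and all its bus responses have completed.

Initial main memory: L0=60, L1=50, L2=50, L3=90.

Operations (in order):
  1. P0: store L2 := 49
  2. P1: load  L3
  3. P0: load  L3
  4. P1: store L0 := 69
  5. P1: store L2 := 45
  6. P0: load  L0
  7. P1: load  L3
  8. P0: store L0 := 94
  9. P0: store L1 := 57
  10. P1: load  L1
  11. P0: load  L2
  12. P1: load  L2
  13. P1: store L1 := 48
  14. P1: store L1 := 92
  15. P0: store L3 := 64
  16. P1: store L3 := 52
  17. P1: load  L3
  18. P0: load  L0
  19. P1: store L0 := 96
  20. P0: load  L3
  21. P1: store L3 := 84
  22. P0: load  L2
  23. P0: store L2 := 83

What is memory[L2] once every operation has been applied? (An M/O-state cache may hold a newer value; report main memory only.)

memory[L2] = 45

1. P0: store L2 := 49  bus=[BusRdX]  L2: P0=M P1=I  mem[L2]=50
2. P1: load  L3  bus=[BusRd]  L3: P0=I P1=E  mem[L3]=90
3. P0: load  L3  bus=[BusRd]  L3: P0=S P1=S  mem[L3]=90
4. P1: store L0 := 69  bus=[BusRdX]  L0: P0=I P1=M  mem[L0]=60
5. P1: store L2 := 45  bus=[BusRdX,Flush]  L2: P0=I P1=M  mem[L2]=49
6. P0: load  L0  bus=[BusRd]  L0: P0=S P1=O  mem[L0]=60
7. P1: load  L3  bus=[-]  L3: P0=S P1=S  mem[L3]=90
8. P0: store L0 := 94  bus=[BusUpgr,Flush]  L0: P0=M P1=I  mem[L0]=69
9. P0: store L1 := 57  bus=[BusRdX]  L1: P0=M P1=I  mem[L1]=50
10. P1: load  L1  bus=[BusRd]  L1: P0=O P1=S  mem[L1]=50
11. P0: load  L2  bus=[BusRd]  L2: P0=S P1=O  mem[L2]=49
12. P1: load  L2  bus=[-]  L2: P0=S P1=O  mem[L2]=49
13. P1: store L1 := 48  bus=[BusUpgr,Flush]  L1: P0=I P1=M  mem[L1]=57
14. P1: store L1 := 92  bus=[-]  L1: P0=I P1=M  mem[L1]=57
15. P0: store L3 := 64  bus=[BusUpgr]  L3: P0=M P1=I  mem[L3]=90
16. P1: store L3 := 52  bus=[BusRdX,Flush]  L3: P0=I P1=M  mem[L3]=64
17. P1: load  L3  bus=[-]  L3: P0=I P1=M  mem[L3]=64
18. P0: load  L0  bus=[-]  L0: P0=M P1=I  mem[L0]=69
19. P1: store L0 := 96  bus=[BusRdX,Flush]  L0: P0=I P1=M  mem[L0]=94
20. P0: load  L3  bus=[BusRd]  L3: P0=S P1=O  mem[L3]=64
21. P1: store L3 := 84  bus=[BusUpgr]  L3: P0=I P1=M  mem[L3]=64
22. P0: load  L2  bus=[-]  L2: P0=S P1=O  mem[L2]=49
23. P0: store L2 := 83  bus=[BusUpgr,Flush]  L2: P0=M P1=I  mem[L2]=45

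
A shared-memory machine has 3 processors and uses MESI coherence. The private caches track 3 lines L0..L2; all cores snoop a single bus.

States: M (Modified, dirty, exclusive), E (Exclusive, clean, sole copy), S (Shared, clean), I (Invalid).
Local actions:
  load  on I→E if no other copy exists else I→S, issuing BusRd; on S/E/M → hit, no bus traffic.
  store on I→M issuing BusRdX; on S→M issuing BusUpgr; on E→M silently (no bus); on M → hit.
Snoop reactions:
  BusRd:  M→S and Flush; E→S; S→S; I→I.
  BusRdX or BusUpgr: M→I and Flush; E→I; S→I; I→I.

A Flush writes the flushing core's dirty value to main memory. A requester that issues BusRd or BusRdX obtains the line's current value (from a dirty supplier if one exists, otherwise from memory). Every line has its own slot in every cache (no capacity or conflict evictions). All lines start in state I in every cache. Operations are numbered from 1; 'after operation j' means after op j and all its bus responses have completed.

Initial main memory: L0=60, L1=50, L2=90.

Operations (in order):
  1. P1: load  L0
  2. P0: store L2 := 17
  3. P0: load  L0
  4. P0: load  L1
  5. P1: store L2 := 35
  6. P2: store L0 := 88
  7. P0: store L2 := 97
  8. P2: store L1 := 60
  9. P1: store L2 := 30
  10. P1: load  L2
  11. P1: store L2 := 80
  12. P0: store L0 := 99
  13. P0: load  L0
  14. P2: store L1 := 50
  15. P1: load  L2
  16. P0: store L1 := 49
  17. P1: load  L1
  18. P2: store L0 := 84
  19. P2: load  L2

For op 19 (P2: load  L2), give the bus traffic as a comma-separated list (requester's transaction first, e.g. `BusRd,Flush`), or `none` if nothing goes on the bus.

1. P1: load  L0  bus=[BusRd]  L0: P0=I P1=E P2=I  mem[L0]=60
2. P0: store L2 := 17  bus=[BusRdX]  L2: P0=M P1=I P2=I  mem[L2]=90
3. P0: load  L0  bus=[BusRd]  L0: P0=S P1=S P2=I  mem[L0]=60
4. P0: load  L1  bus=[BusRd]  L1: P0=E P1=I P2=I  mem[L1]=50
5. P1: store L2 := 35  bus=[BusRdX,Flush]  L2: P0=I P1=M P2=I  mem[L2]=17
6. P2: store L0 := 88  bus=[BusRdX]  L0: P0=I P1=I P2=M  mem[L0]=60
7. P0: store L2 := 97  bus=[BusRdX,Flush]  L2: P0=M P1=I P2=I  mem[L2]=35
8. P2: store L1 := 60  bus=[BusRdX]  L1: P0=I P1=I P2=M  mem[L1]=50
9. P1: store L2 := 30  bus=[BusRdX,Flush]  L2: P0=I P1=M P2=I  mem[L2]=97
10. P1: load  L2  bus=[-]  L2: P0=I P1=M P2=I  mem[L2]=97
11. P1: store L2 := 80  bus=[-]  L2: P0=I P1=M P2=I  mem[L2]=97
12. P0: store L0 := 99  bus=[BusRdX,Flush]  L0: P0=M P1=I P2=I  mem[L0]=88
13. P0: load  L0  bus=[-]  L0: P0=M P1=I P2=I  mem[L0]=88
14. P2: store L1 := 50  bus=[-]  L1: P0=I P1=I P2=M  mem[L1]=50
15. P1: load  L2  bus=[-]  L2: P0=I P1=M P2=I  mem[L2]=97
16. P0: store L1 := 49  bus=[BusRdX,Flush]  L1: P0=M P1=I P2=I  mem[L1]=50
17. P1: load  L1  bus=[BusRd,Flush]  L1: P0=S P1=S P2=I  mem[L1]=49
18. P2: store L0 := 84  bus=[BusRdX,Flush]  L0: P0=I P1=I P2=M  mem[L0]=99
19. P2: load  L2  bus=[BusRd,Flush]  L2: P0=I P1=S P2=S  mem[L2]=80

bus = BusRd,Flush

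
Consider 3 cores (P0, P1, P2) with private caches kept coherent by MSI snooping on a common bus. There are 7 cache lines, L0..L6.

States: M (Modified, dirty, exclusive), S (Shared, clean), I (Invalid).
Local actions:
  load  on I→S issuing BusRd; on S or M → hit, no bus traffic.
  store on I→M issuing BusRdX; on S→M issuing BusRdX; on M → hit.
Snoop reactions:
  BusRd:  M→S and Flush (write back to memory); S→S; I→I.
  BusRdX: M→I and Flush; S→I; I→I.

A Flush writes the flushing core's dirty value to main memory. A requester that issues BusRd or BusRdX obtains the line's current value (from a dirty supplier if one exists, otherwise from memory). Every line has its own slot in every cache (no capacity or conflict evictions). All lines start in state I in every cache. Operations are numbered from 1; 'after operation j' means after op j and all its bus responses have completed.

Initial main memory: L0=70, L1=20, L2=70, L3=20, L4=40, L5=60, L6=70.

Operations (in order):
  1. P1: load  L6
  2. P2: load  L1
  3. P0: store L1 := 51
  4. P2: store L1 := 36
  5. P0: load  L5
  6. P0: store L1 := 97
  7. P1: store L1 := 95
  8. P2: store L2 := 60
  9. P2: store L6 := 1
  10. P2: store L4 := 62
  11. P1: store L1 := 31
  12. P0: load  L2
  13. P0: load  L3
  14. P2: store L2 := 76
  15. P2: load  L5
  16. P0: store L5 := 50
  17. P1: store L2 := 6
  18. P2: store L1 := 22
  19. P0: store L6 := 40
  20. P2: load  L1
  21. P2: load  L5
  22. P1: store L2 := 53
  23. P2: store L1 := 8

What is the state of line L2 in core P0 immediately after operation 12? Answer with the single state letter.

state = S

1. P1: load  L6  bus=[BusRd]  L6: P0=I P1=S P2=I  mem[L6]=70
2. P2: load  L1  bus=[BusRd]  L1: P0=I P1=I P2=S  mem[L1]=20
3. P0: store L1 := 51  bus=[BusRdX]  L1: P0=M P1=I P2=I  mem[L1]=20
4. P2: store L1 := 36  bus=[BusRdX,Flush]  L1: P0=I P1=I P2=M  mem[L1]=51
5. P0: load  L5  bus=[BusRd]  L5: P0=S P1=I P2=I  mem[L5]=60
6. P0: store L1 := 97  bus=[BusRdX,Flush]  L1: P0=M P1=I P2=I  mem[L1]=36
7. P1: store L1 := 95  bus=[BusRdX,Flush]  L1: P0=I P1=M P2=I  mem[L1]=97
8. P2: store L2 := 60  bus=[BusRdX]  L2: P0=I P1=I P2=M  mem[L2]=70
9. P2: store L6 := 1  bus=[BusRdX]  L6: P0=I P1=I P2=M  mem[L6]=70
10. P2: store L4 := 62  bus=[BusRdX]  L4: P0=I P1=I P2=M  mem[L4]=40
11. P1: store L1 := 31  bus=[-]  L1: P0=I P1=M P2=I  mem[L1]=97
12. P0: load  L2  bus=[BusRd,Flush]  L2: P0=S P1=I P2=S  mem[L2]=60
13. P0: load  L3  bus=[BusRd]  L3: P0=S P1=I P2=I  mem[L3]=20
14. P2: store L2 := 76  bus=[BusRdX]  L2: P0=I P1=I P2=M  mem[L2]=60
15. P2: load  L5  bus=[BusRd]  L5: P0=S P1=I P2=S  mem[L5]=60
16. P0: store L5 := 50  bus=[BusRdX]  L5: P0=M P1=I P2=I  mem[L5]=60
17. P1: store L2 := 6  bus=[BusRdX,Flush]  L2: P0=I P1=M P2=I  mem[L2]=76
18. P2: store L1 := 22  bus=[BusRdX,Flush]  L1: P0=I P1=I P2=M  mem[L1]=31
19. P0: store L6 := 40  bus=[BusRdX,Flush]  L6: P0=M P1=I P2=I  mem[L6]=1
20. P2: load  L1  bus=[-]  L1: P0=I P1=I P2=M  mem[L1]=31
21. P2: load  L5  bus=[BusRd,Flush]  L5: P0=S P1=I P2=S  mem[L5]=50
22. P1: store L2 := 53  bus=[-]  L2: P0=I P1=M P2=I  mem[L2]=76
23. P2: store L1 := 8  bus=[-]  L1: P0=I P1=I P2=M  mem[L1]=31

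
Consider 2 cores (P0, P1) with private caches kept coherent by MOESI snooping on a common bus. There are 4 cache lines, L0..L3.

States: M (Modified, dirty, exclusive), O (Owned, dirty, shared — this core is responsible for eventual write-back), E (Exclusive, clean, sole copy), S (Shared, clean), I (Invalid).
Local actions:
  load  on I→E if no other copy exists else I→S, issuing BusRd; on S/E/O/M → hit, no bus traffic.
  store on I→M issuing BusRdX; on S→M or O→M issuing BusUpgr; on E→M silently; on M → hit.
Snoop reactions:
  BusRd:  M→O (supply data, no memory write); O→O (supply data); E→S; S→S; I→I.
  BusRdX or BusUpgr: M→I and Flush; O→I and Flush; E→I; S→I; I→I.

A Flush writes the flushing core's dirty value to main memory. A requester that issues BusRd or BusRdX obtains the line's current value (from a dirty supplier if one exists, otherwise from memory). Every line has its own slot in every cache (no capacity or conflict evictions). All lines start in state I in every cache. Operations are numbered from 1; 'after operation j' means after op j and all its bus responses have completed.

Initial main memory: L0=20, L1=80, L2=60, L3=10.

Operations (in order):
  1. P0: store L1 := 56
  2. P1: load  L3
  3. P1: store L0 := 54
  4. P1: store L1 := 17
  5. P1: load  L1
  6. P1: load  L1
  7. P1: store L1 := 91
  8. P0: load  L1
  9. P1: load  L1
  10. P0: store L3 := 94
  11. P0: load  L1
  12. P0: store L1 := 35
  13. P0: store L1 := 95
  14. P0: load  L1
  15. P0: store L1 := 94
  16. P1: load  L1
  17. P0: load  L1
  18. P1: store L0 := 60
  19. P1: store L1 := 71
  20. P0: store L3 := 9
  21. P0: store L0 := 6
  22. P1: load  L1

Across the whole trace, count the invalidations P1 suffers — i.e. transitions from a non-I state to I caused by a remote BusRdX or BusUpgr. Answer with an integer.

invalidations = 3

  op1 P0: store L1 := 56 → M/I on L1; bus BusRdX; mem=80
  op2 P1: load  L3 → I/E on L3; bus BusRd; mem=10
  op3 P1: store L0 := 54 → I/M on L0; bus BusRdX; mem=20
  op4 P1: store L1 := 17 → I/M on L1; bus BusRdX Flush; mem=56
  op5 P1: load  L1 → I/M on L1; bus (none); mem=56
  op6 P1: load  L1 → I/M on L1; bus (none); mem=56
  op7 P1: store L1 := 91 → I/M on L1; bus (none); mem=56
  op8 P0: load  L1 → S/O on L1; bus BusRd; mem=56
  op9 P1: load  L1 → S/O on L1; bus (none); mem=56
  op10 P0: store L3 := 94 → M/I on L3; bus BusRdX; mem=10
  op11 P0: load  L1 → S/O on L1; bus (none); mem=56
  op12 P0: store L1 := 35 → M/I on L1; bus BusUpgr Flush; mem=91
  op13 P0: store L1 := 95 → M/I on L1; bus (none); mem=91
  op14 P0: load  L1 → M/I on L1; bus (none); mem=91
  op15 P0: store L1 := 94 → M/I on L1; bus (none); mem=91
  op16 P1: load  L1 → O/S on L1; bus BusRd; mem=91
  op17 P0: load  L1 → O/S on L1; bus (none); mem=91
  op18 P1: store L0 := 60 → I/M on L0; bus (none); mem=20
  op19 P1: store L1 := 71 → I/M on L1; bus BusUpgr Flush; mem=94
  op20 P0: store L3 := 9 → M/I on L3; bus (none); mem=10
  op21 P0: store L0 := 6 → M/I on L0; bus BusRdX Flush; mem=60
  op22 P1: load  L1 → I/M on L1; bus (none); mem=94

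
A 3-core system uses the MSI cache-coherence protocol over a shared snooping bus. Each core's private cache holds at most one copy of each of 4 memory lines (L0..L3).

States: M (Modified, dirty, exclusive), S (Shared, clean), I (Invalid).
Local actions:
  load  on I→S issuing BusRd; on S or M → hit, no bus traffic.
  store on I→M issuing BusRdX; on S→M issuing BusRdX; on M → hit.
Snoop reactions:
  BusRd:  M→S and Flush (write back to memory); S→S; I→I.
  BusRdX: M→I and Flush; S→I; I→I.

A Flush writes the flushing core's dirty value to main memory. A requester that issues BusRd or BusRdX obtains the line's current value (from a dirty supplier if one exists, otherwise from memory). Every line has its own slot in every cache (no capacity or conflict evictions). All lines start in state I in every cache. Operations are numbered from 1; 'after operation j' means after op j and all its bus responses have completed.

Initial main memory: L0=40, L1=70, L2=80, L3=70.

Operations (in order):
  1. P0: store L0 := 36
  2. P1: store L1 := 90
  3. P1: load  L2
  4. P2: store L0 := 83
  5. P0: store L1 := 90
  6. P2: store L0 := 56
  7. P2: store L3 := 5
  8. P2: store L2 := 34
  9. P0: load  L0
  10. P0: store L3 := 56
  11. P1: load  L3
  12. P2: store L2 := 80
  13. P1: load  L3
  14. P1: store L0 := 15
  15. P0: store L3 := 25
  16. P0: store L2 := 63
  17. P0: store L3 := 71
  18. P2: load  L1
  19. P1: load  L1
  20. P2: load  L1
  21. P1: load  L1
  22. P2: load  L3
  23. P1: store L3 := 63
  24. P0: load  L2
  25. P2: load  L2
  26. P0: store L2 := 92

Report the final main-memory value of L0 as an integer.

memory[L0] = 56

[1] P0: store L0 := 36 | P0:M(36), P1:I, P2:I | bus: BusRdX
[2] P1: store L1 := 90 | P0:I, P1:M(90), P2:I | bus: BusRdX
[3] P1: load  L2 | P0:I, P1:S(80), P2:I | bus: BusRd
[4] P2: store L0 := 83 | P0:I, P1:I, P2:M(83) | bus: BusRdX,Flush
[5] P0: store L1 := 90 | P0:M(90), P1:I, P2:I | bus: BusRdX,Flush
[6] P2: store L0 := 56 | P0:I, P1:I, P2:M(56) | bus: none
[7] P2: store L3 := 5 | P0:I, P1:I, P2:M(5) | bus: BusRdX
[8] P2: store L2 := 34 | P0:I, P1:I, P2:M(34) | bus: BusRdX
[9] P0: load  L0 | P0:S(56), P1:I, P2:S(56) | bus: BusRd,Flush
[10] P0: store L3 := 56 | P0:M(56), P1:I, P2:I | bus: BusRdX,Flush
[11] P1: load  L3 | P0:S(56), P1:S(56), P2:I | bus: BusRd,Flush
[12] P2: store L2 := 80 | P0:I, P1:I, P2:M(80) | bus: none
[13] P1: load  L3 | P0:S(56), P1:S(56), P2:I | bus: none
[14] P1: store L0 := 15 | P0:I, P1:M(15), P2:I | bus: BusRdX
[15] P0: store L3 := 25 | P0:M(25), P1:I, P2:I | bus: BusRdX
[16] P0: store L2 := 63 | P0:M(63), P1:I, P2:I | bus: BusRdX,Flush
[17] P0: store L3 := 71 | P0:M(71), P1:I, P2:I | bus: none
[18] P2: load  L1 | P0:S(90), P1:I, P2:S(90) | bus: BusRd,Flush
[19] P1: load  L1 | P0:S(90), P1:S(90), P2:S(90) | bus: BusRd
[20] P2: load  L1 | P0:S(90), P1:S(90), P2:S(90) | bus: none
[21] P1: load  L1 | P0:S(90), P1:S(90), P2:S(90) | bus: none
[22] P2: load  L3 | P0:S(71), P1:I, P2:S(71) | bus: BusRd,Flush
[23] P1: store L3 := 63 | P0:I, P1:M(63), P2:I | bus: BusRdX
[24] P0: load  L2 | P0:M(63), P1:I, P2:I | bus: none
[25] P2: load  L2 | P0:S(63), P1:I, P2:S(63) | bus: BusRd,Flush
[26] P0: store L2 := 92 | P0:M(92), P1:I, P2:I | bus: BusRdX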